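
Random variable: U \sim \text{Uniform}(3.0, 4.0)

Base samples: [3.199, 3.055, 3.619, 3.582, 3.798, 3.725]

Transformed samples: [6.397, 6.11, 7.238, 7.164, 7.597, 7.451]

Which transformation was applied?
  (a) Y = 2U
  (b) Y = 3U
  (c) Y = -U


Checking option (a) Y = 2U:
  U = 3.199 -> Y = 6.397 ✓
  U = 3.055 -> Y = 6.11 ✓
  U = 3.619 -> Y = 7.238 ✓
All samples match this transformation.

(a) 2U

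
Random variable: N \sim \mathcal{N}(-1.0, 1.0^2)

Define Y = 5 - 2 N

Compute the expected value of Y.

For Y = -2N + 5:
E[Y] = -2 * E[N] + 5
E[N] = -1.0 = -1
E[Y] = -2 * (-1) + 5 = 7

7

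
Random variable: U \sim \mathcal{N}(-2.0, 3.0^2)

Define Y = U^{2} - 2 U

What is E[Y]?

E[Y] = 1*E[U²] - 2*E[U]
E[U] = -2
E[U²] = Var(U) + (E[U])² = 9 + 4 = 13
E[Y] = 1*13 - 2*(-2) = 17

17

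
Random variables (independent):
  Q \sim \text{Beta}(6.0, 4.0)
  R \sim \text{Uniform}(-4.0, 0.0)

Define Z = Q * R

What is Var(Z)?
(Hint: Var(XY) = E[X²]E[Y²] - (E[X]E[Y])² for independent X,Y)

Var(XY) = E[X²]E[Y²] - (E[X]E[Y])²
E[Q] = 0.6, Var(Q) = 0.021818182
E[R] = -2, Var(R) = 1.3333333
E[Q²] = 0.021818182 + 0.6² = 0.38181818
E[R²] = 1.3333333 + (-2)² = 5.3333333
Var(Z) = 0.38181818*5.3333333 - (0.6*(-2))²
= 2.0363636 - 1.44 = 0.59636364

0.59636364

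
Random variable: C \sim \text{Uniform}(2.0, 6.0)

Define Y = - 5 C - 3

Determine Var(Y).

For Y = aC + b: Var(Y) = a² * Var(C)
Var(C) = (6 - 2)^2/12 = 1.3333333
Var(Y) = (-5)² * 1.3333333 = 25 * 1.3333333 = 33.333333

33.333333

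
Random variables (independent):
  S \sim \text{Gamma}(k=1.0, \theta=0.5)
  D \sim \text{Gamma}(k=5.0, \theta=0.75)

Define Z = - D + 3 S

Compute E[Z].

E[Z] = 3*E[S] - 1*E[D]
E[S] = 0.5
E[D] = 3.75
E[Z] = 3*0.5 - 1*3.75 = -2.25

-2.25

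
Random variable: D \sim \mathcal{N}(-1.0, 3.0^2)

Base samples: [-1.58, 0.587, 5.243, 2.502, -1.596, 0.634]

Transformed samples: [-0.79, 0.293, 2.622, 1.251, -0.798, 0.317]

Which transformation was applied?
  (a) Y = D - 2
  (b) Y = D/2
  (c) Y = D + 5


Checking option (b) Y = D/2:
  D = -1.58 -> Y = -0.79 ✓
  D = 0.587 -> Y = 0.293 ✓
  D = 5.243 -> Y = 2.622 ✓
All samples match this transformation.

(b) D/2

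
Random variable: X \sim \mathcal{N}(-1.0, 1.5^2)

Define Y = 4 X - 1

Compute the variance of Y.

For Y = aX + b: Var(Y) = a² * Var(X)
Var(X) = 1.5^2 = 2.25
Var(Y) = 4² * 2.25 = 16 * 2.25 = 36

36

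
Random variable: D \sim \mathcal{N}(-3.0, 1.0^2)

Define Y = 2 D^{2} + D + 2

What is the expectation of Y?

E[Y] = 2*E[D²] + 1*E[D] + 2
E[D] = -3
E[D²] = Var(D) + (E[D])² = 1 + 9 = 10
E[Y] = 2*10 + 1*(-3) + 2 = 19

19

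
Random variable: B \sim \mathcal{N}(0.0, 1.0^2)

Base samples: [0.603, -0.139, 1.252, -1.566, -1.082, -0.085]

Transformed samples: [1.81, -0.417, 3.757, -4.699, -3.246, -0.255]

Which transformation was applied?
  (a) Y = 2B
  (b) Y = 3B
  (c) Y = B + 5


Checking option (b) Y = 3B:
  B = 0.603 -> Y = 1.81 ✓
  B = -0.139 -> Y = -0.417 ✓
  B = 1.252 -> Y = 3.757 ✓
All samples match this transformation.

(b) 3B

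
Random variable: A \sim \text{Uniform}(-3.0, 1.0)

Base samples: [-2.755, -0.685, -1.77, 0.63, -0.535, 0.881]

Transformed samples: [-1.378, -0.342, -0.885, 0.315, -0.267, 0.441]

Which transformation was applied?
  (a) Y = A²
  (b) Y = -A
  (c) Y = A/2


Checking option (c) Y = A/2:
  A = -2.755 -> Y = -1.378 ✓
  A = -0.685 -> Y = -0.342 ✓
  A = -1.77 -> Y = -0.885 ✓
All samples match this transformation.

(c) A/2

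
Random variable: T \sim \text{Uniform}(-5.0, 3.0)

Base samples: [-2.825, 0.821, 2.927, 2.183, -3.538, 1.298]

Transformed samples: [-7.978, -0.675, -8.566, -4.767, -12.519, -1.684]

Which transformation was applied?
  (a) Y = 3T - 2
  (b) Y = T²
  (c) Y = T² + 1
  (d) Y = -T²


Checking option (d) Y = -T²:
  T = -2.825 -> Y = -7.978 ✓
  T = 0.821 -> Y = -0.675 ✓
  T = 2.927 -> Y = -8.566 ✓
All samples match this transformation.

(d) -T²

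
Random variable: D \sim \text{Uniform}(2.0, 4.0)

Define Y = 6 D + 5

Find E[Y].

For Y = 6D + 5:
E[Y] = 6 * E[D] + 5
E[D] = (2 + 4)/2 = 3
E[Y] = 6 * 3 + 5 = 23

23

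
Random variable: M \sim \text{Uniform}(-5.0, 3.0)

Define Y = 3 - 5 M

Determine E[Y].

For Y = -5M + 3:
E[Y] = -5 * E[M] + 3
E[M] = (-5 + 3)/2 = -1
E[Y] = -5 * (-1) + 3 = 8

8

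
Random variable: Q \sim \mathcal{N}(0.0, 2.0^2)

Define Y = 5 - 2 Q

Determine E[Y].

For Y = -2Q + 5:
E[Y] = -2 * E[Q] + 5
E[Q] = 0.0 = 0
E[Y] = -2 * 0 + 5 = 5

5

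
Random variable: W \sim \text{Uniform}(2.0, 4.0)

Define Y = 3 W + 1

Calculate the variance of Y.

For Y = aW + b: Var(Y) = a² * Var(W)
Var(W) = (4 - 2)^2/12 = 0.33333333
Var(Y) = 3² * 0.33333333 = 9 * 0.33333333 = 3

3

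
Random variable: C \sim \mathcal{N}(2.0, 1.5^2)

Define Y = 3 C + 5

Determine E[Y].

For Y = 3C + 5:
E[Y] = 3 * E[C] + 5
E[C] = 2.0 = 2
E[Y] = 3 * 2 + 5 = 11

11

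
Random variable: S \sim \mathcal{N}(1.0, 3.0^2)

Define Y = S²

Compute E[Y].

Using E[X²] = Var(X) + (E[X])²:
E[S] = 1
Var(S) = 3.0^2 = 9
E[S²] = 9 + 1² = 9 + 1 = 10

10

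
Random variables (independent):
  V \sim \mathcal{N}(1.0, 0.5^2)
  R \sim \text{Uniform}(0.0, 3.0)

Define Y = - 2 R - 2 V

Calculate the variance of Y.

For independent RVs: Var(aX + bY) = a²Var(X) + b²Var(Y)
Var(V) = 0.25
Var(R) = 0.75
Var(Y) = (-2)²*0.25 + (-2)²*0.75
= 4*0.25 + 4*0.75 = 4

4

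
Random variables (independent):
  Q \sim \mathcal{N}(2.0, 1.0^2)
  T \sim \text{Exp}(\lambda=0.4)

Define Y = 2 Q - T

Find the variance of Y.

For independent RVs: Var(aX + bY) = a²Var(X) + b²Var(Y)
Var(Q) = 1
Var(T) = 6.25
Var(Y) = 2²*1 + (-1)²*6.25
= 4*1 + 1*6.25 = 10.25

10.25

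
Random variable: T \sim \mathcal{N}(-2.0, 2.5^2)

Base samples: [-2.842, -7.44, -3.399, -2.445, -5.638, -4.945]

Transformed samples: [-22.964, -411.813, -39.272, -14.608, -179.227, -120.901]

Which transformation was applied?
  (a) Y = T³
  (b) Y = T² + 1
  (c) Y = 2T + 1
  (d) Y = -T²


Checking option (a) Y = T³:
  T = -2.842 -> Y = -22.964 ✓
  T = -7.44 -> Y = -411.813 ✓
  T = -3.399 -> Y = -39.272 ✓
All samples match this transformation.

(a) T³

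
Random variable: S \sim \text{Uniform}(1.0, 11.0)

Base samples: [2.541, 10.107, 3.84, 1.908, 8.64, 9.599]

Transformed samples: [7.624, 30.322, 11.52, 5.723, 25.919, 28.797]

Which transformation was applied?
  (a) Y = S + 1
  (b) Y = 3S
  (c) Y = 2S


Checking option (b) Y = 3S:
  S = 2.541 -> Y = 7.624 ✓
  S = 10.107 -> Y = 30.322 ✓
  S = 3.84 -> Y = 11.52 ✓
All samples match this transformation.

(b) 3S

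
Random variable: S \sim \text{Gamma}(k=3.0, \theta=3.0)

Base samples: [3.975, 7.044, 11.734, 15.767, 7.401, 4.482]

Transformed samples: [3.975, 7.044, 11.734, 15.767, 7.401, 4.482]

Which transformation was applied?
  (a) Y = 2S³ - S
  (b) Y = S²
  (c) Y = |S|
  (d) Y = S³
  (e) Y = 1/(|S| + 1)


Checking option (c) Y = |S|:
  S = 3.975 -> Y = 3.975 ✓
  S = 7.044 -> Y = 7.044 ✓
  S = 11.734 -> Y = 11.734 ✓
All samples match this transformation.

(c) |S|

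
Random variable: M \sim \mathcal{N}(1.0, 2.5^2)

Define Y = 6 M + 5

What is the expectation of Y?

For Y = 6M + 5:
E[Y] = 6 * E[M] + 5
E[M] = 1.0 = 1
E[Y] = 6 * 1 + 5 = 11

11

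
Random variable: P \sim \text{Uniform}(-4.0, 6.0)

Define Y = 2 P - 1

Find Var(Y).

For Y = aP + b: Var(Y) = a² * Var(P)
Var(P) = (6 + 4)^2/12 = 8.3333333
Var(Y) = 2² * 8.3333333 = 4 * 8.3333333 = 33.333333

33.333333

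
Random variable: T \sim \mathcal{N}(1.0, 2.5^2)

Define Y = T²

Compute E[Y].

E[T²] = Var(T) + (E[T])² = 6.25 + 1 = 7.25

7.25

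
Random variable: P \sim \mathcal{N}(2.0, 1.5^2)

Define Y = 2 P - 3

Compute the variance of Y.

For Y = aP + b: Var(Y) = a² * Var(P)
Var(P) = 1.5^2 = 2.25
Var(Y) = 2² * 2.25 = 4 * 2.25 = 9

9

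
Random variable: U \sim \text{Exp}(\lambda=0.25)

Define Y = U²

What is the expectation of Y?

E[U²] = Var(U) + (E[U])² = 16 + 16 = 32

32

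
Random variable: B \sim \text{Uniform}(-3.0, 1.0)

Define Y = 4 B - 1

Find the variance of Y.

For Y = aB + b: Var(Y) = a² * Var(B)
Var(B) = (1 + 3)^2/12 = 1.3333333
Var(Y) = 4² * 1.3333333 = 16 * 1.3333333 = 21.333333

21.333333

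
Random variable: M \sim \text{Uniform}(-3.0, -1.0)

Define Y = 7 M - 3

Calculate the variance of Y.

For Y = aM + b: Var(Y) = a² * Var(M)
Var(M) = (-1 + 3)^2/12 = 0.33333333
Var(Y) = 7² * 0.33333333 = 49 * 0.33333333 = 16.333333

16.333333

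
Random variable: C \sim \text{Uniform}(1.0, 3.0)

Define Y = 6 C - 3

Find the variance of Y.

For Y = aC + b: Var(Y) = a² * Var(C)
Var(C) = (3 - 1)^2/12 = 0.33333333
Var(Y) = 6² * 0.33333333 = 36 * 0.33333333 = 12

12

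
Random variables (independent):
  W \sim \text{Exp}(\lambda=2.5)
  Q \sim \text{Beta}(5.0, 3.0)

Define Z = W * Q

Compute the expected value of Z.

For independent RVs: E[XY] = E[X]*E[Y]
E[W] = 0.4
E[Q] = 0.625
E[Z] = 0.4 * 0.625 = 0.25

0.25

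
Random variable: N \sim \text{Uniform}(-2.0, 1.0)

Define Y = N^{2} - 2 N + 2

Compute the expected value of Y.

E[Y] = 1*E[N²] - 2*E[N] + 2
E[N] = -0.5
E[N²] = Var(N) + (E[N])² = 0.75 + 0.25 = 1
E[Y] = 1*1 - 2*(-0.5) + 2 = 4

4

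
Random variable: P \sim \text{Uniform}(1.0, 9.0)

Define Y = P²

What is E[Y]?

E[P²] = Var(P) + (E[P])² = 5.3333333 + 25 = 30.333333

30.333333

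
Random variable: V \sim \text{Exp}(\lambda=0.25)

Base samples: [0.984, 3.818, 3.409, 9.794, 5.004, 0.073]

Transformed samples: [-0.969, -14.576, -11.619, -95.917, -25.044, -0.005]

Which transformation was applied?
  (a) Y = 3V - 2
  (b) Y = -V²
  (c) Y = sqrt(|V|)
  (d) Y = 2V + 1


Checking option (b) Y = -V²:
  V = 0.984 -> Y = -0.969 ✓
  V = 3.818 -> Y = -14.576 ✓
  V = 3.409 -> Y = -11.619 ✓
All samples match this transformation.

(b) -V²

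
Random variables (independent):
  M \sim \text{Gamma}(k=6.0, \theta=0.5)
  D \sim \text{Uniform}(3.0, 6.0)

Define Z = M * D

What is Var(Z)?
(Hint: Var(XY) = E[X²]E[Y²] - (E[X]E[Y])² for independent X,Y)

Var(XY) = E[X²]E[Y²] - (E[X]E[Y])²
E[M] = 3, Var(M) = 1.5
E[D] = 4.5, Var(D) = 0.75
E[M²] = 1.5 + 3² = 10.5
E[D²] = 0.75 + 4.5² = 21
Var(Z) = 10.5*21 - (3*4.5)²
= 220.5 - 182.25 = 38.25

38.25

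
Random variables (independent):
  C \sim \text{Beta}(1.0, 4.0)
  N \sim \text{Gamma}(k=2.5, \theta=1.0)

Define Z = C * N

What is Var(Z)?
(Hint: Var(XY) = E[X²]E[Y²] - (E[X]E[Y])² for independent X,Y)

Var(XY) = E[X²]E[Y²] - (E[X]E[Y])²
E[C] = 0.2, Var(C) = 0.026666667
E[N] = 2.5, Var(N) = 2.5
E[C²] = 0.026666667 + 0.2² = 0.066666667
E[N²] = 2.5 + 2.5² = 8.75
Var(Z) = 0.066666667*8.75 - (0.2*2.5)²
= 0.58333333 - 0.25 = 0.33333333

0.33333333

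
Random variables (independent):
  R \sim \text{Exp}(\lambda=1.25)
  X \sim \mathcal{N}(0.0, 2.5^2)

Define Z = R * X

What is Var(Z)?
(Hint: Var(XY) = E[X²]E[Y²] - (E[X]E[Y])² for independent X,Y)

Var(XY) = E[X²]E[Y²] - (E[X]E[Y])²
E[R] = 0.8, Var(R) = 0.64
E[X] = 0, Var(X) = 6.25
E[R²] = 0.64 + 0.8² = 1.28
E[X²] = 6.25 + 0² = 6.25
Var(Z) = 1.28*6.25 - (0.8*0)²
= 8 - 0 = 8

8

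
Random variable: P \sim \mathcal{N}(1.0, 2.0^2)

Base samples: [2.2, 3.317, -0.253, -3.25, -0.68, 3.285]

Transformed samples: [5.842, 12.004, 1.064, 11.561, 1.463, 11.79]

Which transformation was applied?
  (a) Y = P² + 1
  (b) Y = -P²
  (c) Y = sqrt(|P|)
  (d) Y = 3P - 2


Checking option (a) Y = P² + 1:
  P = 2.2 -> Y = 5.842 ✓
  P = 3.317 -> Y = 12.004 ✓
  P = -0.253 -> Y = 1.064 ✓
All samples match this transformation.

(a) P² + 1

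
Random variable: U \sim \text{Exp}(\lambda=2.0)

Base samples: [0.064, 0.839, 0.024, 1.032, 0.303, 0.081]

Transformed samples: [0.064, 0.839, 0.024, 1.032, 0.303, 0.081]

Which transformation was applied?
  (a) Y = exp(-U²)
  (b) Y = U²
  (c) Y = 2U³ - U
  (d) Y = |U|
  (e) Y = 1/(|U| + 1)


Checking option (d) Y = |U|:
  U = 0.064 -> Y = 0.064 ✓
  U = 0.839 -> Y = 0.839 ✓
  U = 0.024 -> Y = 0.024 ✓
All samples match this transformation.

(d) |U|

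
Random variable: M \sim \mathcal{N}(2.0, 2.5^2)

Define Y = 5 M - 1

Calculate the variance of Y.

For Y = aM + b: Var(Y) = a² * Var(M)
Var(M) = 2.5^2 = 6.25
Var(Y) = 5² * 6.25 = 25 * 6.25 = 156.25

156.25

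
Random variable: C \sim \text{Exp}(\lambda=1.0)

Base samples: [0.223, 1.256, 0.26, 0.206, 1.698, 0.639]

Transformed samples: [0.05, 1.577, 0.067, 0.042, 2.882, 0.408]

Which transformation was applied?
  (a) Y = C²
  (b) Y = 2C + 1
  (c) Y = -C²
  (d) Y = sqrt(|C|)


Checking option (a) Y = C²:
  C = 0.223 -> Y = 0.05 ✓
  C = 1.256 -> Y = 1.577 ✓
  C = 0.26 -> Y = 0.067 ✓
All samples match this transformation.

(a) C²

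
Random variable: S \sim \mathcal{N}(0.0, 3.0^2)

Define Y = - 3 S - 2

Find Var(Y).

For Y = aS + b: Var(Y) = a² * Var(S)
Var(S) = 3.0^2 = 9
Var(Y) = (-3)² * 9 = 9 * 9 = 81

81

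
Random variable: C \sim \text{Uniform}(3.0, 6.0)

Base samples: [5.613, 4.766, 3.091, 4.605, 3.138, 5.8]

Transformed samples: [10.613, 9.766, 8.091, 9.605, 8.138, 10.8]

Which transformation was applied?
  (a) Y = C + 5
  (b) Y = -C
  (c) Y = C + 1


Checking option (a) Y = C + 5:
  C = 5.613 -> Y = 10.613 ✓
  C = 4.766 -> Y = 9.766 ✓
  C = 3.091 -> Y = 8.091 ✓
All samples match this transformation.

(a) C + 5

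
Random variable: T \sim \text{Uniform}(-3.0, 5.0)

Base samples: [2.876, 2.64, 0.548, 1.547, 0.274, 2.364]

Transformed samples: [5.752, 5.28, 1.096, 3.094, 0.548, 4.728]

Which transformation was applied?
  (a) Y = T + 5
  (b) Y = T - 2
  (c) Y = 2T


Checking option (c) Y = 2T:
  T = 2.876 -> Y = 5.752 ✓
  T = 2.64 -> Y = 5.28 ✓
  T = 0.548 -> Y = 1.096 ✓
All samples match this transformation.

(c) 2T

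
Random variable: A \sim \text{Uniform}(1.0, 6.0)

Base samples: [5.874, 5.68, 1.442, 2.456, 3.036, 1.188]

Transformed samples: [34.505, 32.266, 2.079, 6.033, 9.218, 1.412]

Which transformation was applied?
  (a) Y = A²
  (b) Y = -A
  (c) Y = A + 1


Checking option (a) Y = A²:
  A = 5.874 -> Y = 34.505 ✓
  A = 5.68 -> Y = 32.266 ✓
  A = 1.442 -> Y = 2.079 ✓
All samples match this transformation.

(a) A²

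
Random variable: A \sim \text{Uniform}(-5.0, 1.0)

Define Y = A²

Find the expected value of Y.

E[A²] = Var(A) + (E[A])² = 3 + 4 = 7

7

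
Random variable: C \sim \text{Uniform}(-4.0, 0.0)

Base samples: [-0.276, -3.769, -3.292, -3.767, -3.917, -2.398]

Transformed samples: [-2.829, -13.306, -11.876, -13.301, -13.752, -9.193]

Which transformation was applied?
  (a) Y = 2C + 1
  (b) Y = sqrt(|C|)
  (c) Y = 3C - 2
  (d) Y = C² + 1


Checking option (c) Y = 3C - 2:
  C = -0.276 -> Y = -2.829 ✓
  C = -3.769 -> Y = -13.306 ✓
  C = -3.292 -> Y = -11.876 ✓
All samples match this transformation.

(c) 3C - 2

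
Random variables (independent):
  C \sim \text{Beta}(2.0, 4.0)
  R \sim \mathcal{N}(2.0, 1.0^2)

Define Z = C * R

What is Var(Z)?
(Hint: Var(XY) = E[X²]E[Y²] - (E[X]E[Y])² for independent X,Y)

Var(XY) = E[X²]E[Y²] - (E[X]E[Y])²
E[C] = 0.33333333, Var(C) = 0.031746032
E[R] = 2, Var(R) = 1
E[C²] = 0.031746032 + 0.33333333² = 0.14285714
E[R²] = 1 + 2² = 5
Var(Z) = 0.14285714*5 - (0.33333333*2)²
= 0.71428571 - 0.44444444 = 0.26984127

0.26984127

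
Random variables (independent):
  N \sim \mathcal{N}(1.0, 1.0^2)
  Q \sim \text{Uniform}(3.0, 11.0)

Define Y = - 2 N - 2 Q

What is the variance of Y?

For independent RVs: Var(aX + bY) = a²Var(X) + b²Var(Y)
Var(N) = 1
Var(Q) = 5.3333333
Var(Y) = (-2)²*1 + (-2)²*5.3333333
= 4*1 + 4*5.3333333 = 25.333333

25.333333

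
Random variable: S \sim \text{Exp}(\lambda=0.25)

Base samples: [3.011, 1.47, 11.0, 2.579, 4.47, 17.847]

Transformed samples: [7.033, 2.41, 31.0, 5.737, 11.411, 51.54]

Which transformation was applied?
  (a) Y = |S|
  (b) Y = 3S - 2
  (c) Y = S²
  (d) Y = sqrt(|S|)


Checking option (b) Y = 3S - 2:
  S = 3.011 -> Y = 7.033 ✓
  S = 1.47 -> Y = 2.41 ✓
  S = 11.0 -> Y = 31.0 ✓
All samples match this transformation.

(b) 3S - 2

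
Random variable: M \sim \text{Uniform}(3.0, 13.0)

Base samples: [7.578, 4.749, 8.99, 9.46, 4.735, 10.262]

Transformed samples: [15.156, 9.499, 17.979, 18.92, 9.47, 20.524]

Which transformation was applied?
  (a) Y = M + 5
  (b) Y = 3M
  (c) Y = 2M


Checking option (c) Y = 2M:
  M = 7.578 -> Y = 15.156 ✓
  M = 4.749 -> Y = 9.499 ✓
  M = 8.99 -> Y = 17.979 ✓
All samples match this transformation.

(c) 2M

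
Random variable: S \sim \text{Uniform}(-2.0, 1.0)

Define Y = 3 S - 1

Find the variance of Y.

For Y = aS + b: Var(Y) = a² * Var(S)
Var(S) = (1 + 2)^2/12 = 0.75
Var(Y) = 3² * 0.75 = 9 * 0.75 = 6.75

6.75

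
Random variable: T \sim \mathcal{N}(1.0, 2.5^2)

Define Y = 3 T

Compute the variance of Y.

For Y = aT + b: Var(Y) = a² * Var(T)
Var(T) = 2.5^2 = 6.25
Var(Y) = 3² * 6.25 = 9 * 6.25 = 56.25

56.25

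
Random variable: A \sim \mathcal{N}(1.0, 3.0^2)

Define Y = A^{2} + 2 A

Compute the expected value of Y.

E[Y] = 1*E[A²] + 2*E[A]
E[A] = 1
E[A²] = Var(A) + (E[A])² = 9 + 1 = 10
E[Y] = 1*10 + 2*1 = 12

12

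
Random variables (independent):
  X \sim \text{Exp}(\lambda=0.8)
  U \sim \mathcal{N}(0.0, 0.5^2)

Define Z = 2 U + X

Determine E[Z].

E[Z] = 1*E[X] + 2*E[U]
E[X] = 1.25
E[U] = 0
E[Z] = 1*1.25 + 2*0 = 1.25

1.25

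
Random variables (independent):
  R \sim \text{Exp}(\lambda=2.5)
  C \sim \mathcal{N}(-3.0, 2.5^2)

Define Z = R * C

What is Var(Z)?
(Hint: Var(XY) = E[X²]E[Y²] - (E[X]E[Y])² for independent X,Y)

Var(XY) = E[X²]E[Y²] - (E[X]E[Y])²
E[R] = 0.4, Var(R) = 0.16
E[C] = -3, Var(C) = 6.25
E[R²] = 0.16 + 0.4² = 0.32
E[C²] = 6.25 + (-3)² = 15.25
Var(Z) = 0.32*15.25 - (0.4*(-3))²
= 4.88 - 1.44 = 3.44

3.44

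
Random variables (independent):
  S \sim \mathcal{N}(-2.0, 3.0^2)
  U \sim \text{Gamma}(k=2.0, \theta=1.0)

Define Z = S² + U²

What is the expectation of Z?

E[Z] = E[S²] + E[U²]
E[S²] = Var(S) + E[S]² = 9 + 4 = 13
E[U²] = Var(U) + E[U]² = 2 + 4 = 6
E[Z] = 13 + 6 = 19

19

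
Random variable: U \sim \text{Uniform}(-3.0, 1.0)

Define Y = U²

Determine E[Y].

E[U²] = Var(U) + (E[U])² = 1.3333333 + 1 = 2.3333333

2.3333333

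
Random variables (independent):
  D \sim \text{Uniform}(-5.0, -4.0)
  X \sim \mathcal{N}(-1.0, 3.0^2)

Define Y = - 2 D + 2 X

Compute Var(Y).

For independent RVs: Var(aX + bY) = a²Var(X) + b²Var(Y)
Var(D) = 0.083333333
Var(X) = 9
Var(Y) = (-2)²*0.083333333 + 2²*9
= 4*0.083333333 + 4*9 = 36.333333

36.333333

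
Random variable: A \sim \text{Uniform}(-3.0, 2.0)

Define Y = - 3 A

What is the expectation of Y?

For Y = -3A:
E[Y] = -3 * E[A]
E[A] = (-3 + 2)/2 = -0.5
E[Y] = -3 * (-0.5) = 1.5

1.5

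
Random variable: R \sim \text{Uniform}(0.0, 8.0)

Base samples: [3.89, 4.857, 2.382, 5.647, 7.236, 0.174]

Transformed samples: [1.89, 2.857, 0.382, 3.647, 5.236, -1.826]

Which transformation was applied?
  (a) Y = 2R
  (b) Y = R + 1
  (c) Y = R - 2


Checking option (c) Y = R - 2:
  R = 3.89 -> Y = 1.89 ✓
  R = 4.857 -> Y = 2.857 ✓
  R = 2.382 -> Y = 0.382 ✓
All samples match this transformation.

(c) R - 2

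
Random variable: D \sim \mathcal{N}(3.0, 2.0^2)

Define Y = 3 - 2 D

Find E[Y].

For Y = -2D + 3:
E[Y] = -2 * E[D] + 3
E[D] = 3.0 = 3
E[Y] = -2 * 3 + 3 = -3

-3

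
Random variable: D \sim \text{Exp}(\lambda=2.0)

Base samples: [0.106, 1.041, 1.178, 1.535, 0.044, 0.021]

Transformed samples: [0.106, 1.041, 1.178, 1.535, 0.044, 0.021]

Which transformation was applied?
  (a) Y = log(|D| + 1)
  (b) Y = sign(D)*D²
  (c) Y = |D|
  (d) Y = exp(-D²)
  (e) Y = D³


Checking option (c) Y = |D|:
  D = 0.106 -> Y = 0.106 ✓
  D = 1.041 -> Y = 1.041 ✓
  D = 1.178 -> Y = 1.178 ✓
All samples match this transformation.

(c) |D|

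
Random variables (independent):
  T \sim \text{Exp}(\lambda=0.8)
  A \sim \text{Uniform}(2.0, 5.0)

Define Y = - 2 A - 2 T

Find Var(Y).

For independent RVs: Var(aX + bY) = a²Var(X) + b²Var(Y)
Var(T) = 1.5625
Var(A) = 0.75
Var(Y) = (-2)²*1.5625 + (-2)²*0.75
= 4*1.5625 + 4*0.75 = 9.25

9.25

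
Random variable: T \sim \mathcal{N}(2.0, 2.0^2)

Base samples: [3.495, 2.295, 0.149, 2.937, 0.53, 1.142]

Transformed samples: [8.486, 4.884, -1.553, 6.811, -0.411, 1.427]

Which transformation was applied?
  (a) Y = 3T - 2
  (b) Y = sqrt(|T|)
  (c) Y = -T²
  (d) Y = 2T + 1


Checking option (a) Y = 3T - 2:
  T = 3.495 -> Y = 8.486 ✓
  T = 2.295 -> Y = 4.884 ✓
  T = 0.149 -> Y = -1.553 ✓
All samples match this transformation.

(a) 3T - 2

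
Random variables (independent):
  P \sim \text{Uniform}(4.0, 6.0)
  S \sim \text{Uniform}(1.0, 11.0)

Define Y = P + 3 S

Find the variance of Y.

For independent RVs: Var(aX + bY) = a²Var(X) + b²Var(Y)
Var(P) = 0.33333333
Var(S) = 8.3333333
Var(Y) = 1²*0.33333333 + 3²*8.3333333
= 1*0.33333333 + 9*8.3333333 = 75.333333

75.333333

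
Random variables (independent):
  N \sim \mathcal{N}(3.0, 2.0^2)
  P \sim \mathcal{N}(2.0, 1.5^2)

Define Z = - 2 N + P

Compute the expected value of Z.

E[Z] = -2*E[N] + 1*E[P]
E[N] = 3
E[P] = 2
E[Z] = -2*3 + 1*2 = -4

-4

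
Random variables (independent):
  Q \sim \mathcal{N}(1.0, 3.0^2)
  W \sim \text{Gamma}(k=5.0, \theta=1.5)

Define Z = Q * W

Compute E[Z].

For independent RVs: E[XY] = E[X]*E[Y]
E[Q] = 1
E[W] = 7.5
E[Z] = 1 * 7.5 = 7.5

7.5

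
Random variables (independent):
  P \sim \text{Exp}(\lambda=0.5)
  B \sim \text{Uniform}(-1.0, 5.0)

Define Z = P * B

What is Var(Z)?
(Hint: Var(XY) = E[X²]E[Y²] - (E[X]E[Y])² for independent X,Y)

Var(XY) = E[X²]E[Y²] - (E[X]E[Y])²
E[P] = 2, Var(P) = 4
E[B] = 2, Var(B) = 3
E[P²] = 4 + 2² = 8
E[B²] = 3 + 2² = 7
Var(Z) = 8*7 - (2*2)²
= 56 - 16 = 40

40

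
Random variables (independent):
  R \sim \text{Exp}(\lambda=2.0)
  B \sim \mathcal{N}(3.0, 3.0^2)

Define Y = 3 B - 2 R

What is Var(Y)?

For independent RVs: Var(aX + bY) = a²Var(X) + b²Var(Y)
Var(R) = 0.25
Var(B) = 9
Var(Y) = (-2)²*0.25 + 3²*9
= 4*0.25 + 9*9 = 82

82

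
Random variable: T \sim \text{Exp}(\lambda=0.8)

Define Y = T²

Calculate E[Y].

Using E[X²] = Var(X) + (E[X])²:
E[T] = 1.25
Var(T) = 1/0.8^2 = 1.5625
E[T²] = 1.5625 + 1.25² = 1.5625 + 1.5625 = 3.125

3.125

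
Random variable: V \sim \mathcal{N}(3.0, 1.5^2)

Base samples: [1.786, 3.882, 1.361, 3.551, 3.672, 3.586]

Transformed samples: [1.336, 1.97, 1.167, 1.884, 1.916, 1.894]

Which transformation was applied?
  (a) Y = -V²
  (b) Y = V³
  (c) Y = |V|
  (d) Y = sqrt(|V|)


Checking option (d) Y = sqrt(|V|):
  V = 1.786 -> Y = 1.336 ✓
  V = 3.882 -> Y = 1.97 ✓
  V = 1.361 -> Y = 1.167 ✓
All samples match this transformation.

(d) sqrt(|V|)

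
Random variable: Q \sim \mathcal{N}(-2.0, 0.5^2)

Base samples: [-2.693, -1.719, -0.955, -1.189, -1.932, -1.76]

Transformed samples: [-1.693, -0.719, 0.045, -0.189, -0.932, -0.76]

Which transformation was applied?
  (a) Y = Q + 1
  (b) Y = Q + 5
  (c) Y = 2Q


Checking option (a) Y = Q + 1:
  Q = -2.693 -> Y = -1.693 ✓
  Q = -1.719 -> Y = -0.719 ✓
  Q = -0.955 -> Y = 0.045 ✓
All samples match this transformation.

(a) Q + 1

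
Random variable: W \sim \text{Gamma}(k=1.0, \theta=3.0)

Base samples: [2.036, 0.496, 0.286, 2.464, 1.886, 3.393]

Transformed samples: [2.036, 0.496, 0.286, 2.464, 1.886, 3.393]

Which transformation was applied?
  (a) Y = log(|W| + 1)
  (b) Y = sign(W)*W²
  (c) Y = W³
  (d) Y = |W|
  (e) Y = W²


Checking option (d) Y = |W|:
  W = 2.036 -> Y = 2.036 ✓
  W = 0.496 -> Y = 0.496 ✓
  W = 0.286 -> Y = 0.286 ✓
All samples match this transformation.

(d) |W|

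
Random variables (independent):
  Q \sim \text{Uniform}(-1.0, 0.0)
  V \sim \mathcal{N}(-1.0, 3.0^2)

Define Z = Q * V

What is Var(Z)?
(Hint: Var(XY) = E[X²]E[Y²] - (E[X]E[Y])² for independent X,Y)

Var(XY) = E[X²]E[Y²] - (E[X]E[Y])²
E[Q] = -0.5, Var(Q) = 0.083333333
E[V] = -1, Var(V) = 9
E[Q²] = 0.083333333 + (-0.5)² = 0.33333333
E[V²] = 9 + (-1)² = 10
Var(Z) = 0.33333333*10 - (-0.5*(-1))²
= 3.3333333 - 0.25 = 3.0833333

3.0833333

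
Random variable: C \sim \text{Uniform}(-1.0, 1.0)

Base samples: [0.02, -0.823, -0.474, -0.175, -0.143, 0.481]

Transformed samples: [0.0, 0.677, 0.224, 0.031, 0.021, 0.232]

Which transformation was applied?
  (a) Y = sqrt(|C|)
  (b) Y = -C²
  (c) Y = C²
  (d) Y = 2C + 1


Checking option (c) Y = C²:
  C = 0.02 -> Y = 0.0 ✓
  C = -0.823 -> Y = 0.677 ✓
  C = -0.474 -> Y = 0.224 ✓
All samples match this transformation.

(c) C²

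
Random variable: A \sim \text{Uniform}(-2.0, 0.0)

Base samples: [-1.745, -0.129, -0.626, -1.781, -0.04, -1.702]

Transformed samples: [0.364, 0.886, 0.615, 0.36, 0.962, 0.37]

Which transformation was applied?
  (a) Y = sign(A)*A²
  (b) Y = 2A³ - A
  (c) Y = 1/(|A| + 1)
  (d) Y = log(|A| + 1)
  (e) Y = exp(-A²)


Checking option (c) Y = 1/(|A| + 1):
  A = -1.745 -> Y = 0.364 ✓
  A = -0.129 -> Y = 0.886 ✓
  A = -0.626 -> Y = 0.615 ✓
All samples match this transformation.

(c) 1/(|A| + 1)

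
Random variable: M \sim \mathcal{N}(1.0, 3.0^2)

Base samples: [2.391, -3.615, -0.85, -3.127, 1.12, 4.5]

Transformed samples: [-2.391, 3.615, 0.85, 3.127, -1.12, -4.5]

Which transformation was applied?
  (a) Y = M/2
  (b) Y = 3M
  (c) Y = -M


Checking option (c) Y = -M:
  M = 2.391 -> Y = -2.391 ✓
  M = -3.615 -> Y = 3.615 ✓
  M = -0.85 -> Y = 0.85 ✓
All samples match this transformation.

(c) -M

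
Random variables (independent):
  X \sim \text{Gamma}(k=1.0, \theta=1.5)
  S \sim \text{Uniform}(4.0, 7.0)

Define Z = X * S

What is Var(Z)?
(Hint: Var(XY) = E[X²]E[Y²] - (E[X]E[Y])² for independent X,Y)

Var(XY) = E[X²]E[Y²] - (E[X]E[Y])²
E[X] = 1.5, Var(X) = 2.25
E[S] = 5.5, Var(S) = 0.75
E[X²] = 2.25 + 1.5² = 4.5
E[S²] = 0.75 + 5.5² = 31
Var(Z) = 4.5*31 - (1.5*5.5)²
= 139.5 - 68.0625 = 71.4375

71.4375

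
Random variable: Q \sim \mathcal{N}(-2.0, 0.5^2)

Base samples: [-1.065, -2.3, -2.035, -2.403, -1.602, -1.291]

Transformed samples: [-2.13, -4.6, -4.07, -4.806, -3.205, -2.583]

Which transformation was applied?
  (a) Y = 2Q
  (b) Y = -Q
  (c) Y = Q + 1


Checking option (a) Y = 2Q:
  Q = -1.065 -> Y = -2.13 ✓
  Q = -2.3 -> Y = -4.6 ✓
  Q = -2.035 -> Y = -4.07 ✓
All samples match this transformation.

(a) 2Q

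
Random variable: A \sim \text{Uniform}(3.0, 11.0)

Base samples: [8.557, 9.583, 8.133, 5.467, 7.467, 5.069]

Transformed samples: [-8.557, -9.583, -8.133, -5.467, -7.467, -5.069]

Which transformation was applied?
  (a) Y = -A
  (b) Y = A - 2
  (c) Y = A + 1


Checking option (a) Y = -A:
  A = 8.557 -> Y = -8.557 ✓
  A = 9.583 -> Y = -9.583 ✓
  A = 8.133 -> Y = -8.133 ✓
All samples match this transformation.

(a) -A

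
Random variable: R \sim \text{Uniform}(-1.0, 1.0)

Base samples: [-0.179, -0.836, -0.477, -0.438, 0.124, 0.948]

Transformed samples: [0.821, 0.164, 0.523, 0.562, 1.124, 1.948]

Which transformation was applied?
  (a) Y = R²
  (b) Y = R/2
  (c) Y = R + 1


Checking option (c) Y = R + 1:
  R = -0.179 -> Y = 0.821 ✓
  R = -0.836 -> Y = 0.164 ✓
  R = -0.477 -> Y = 0.523 ✓
All samples match this transformation.

(c) R + 1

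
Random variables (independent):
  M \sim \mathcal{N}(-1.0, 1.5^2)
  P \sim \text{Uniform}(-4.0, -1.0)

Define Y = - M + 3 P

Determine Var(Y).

For independent RVs: Var(aX + bY) = a²Var(X) + b²Var(Y)
Var(M) = 2.25
Var(P) = 0.75
Var(Y) = (-1)²*2.25 + 3²*0.75
= 1*2.25 + 9*0.75 = 9

9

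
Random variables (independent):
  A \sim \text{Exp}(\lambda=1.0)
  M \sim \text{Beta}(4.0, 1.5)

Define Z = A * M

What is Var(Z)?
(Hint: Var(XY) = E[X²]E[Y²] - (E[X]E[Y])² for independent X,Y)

Var(XY) = E[X²]E[Y²] - (E[X]E[Y])²
E[A] = 1, Var(A) = 1
E[M] = 0.72727273, Var(M) = 0.03051494
E[A²] = 1 + 1² = 2
E[M²] = 0.03051494 + 0.72727273² = 0.55944056
Var(Z) = 2*0.55944056 - (1*0.72727273)²
= 1.1188811 - 0.52892562 = 0.5899555

0.5899555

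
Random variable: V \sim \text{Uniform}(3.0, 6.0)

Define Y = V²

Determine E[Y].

Using E[X²] = Var(X) + (E[X])²:
E[V] = 4.5
Var(V) = (6 - 3)^2/12 = 0.75
E[V²] = 0.75 + 4.5² = 0.75 + 20.25 = 21

21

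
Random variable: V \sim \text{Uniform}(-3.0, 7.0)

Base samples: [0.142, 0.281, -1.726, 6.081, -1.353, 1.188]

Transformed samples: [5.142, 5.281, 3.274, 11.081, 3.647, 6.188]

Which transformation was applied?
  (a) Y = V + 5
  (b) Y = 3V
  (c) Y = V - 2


Checking option (a) Y = V + 5:
  V = 0.142 -> Y = 5.142 ✓
  V = 0.281 -> Y = 5.281 ✓
  V = -1.726 -> Y = 3.274 ✓
All samples match this transformation.

(a) V + 5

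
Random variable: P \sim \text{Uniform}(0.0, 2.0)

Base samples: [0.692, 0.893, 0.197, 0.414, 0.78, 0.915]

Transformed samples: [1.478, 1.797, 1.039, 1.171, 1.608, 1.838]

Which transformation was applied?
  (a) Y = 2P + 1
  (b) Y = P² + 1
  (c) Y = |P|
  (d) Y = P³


Checking option (b) Y = P² + 1:
  P = 0.692 -> Y = 1.478 ✓
  P = 0.893 -> Y = 1.797 ✓
  P = 0.197 -> Y = 1.039 ✓
All samples match this transformation.

(b) P² + 1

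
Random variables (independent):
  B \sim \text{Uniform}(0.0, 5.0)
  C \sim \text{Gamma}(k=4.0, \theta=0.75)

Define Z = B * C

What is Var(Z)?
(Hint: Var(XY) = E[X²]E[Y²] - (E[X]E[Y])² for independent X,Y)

Var(XY) = E[X²]E[Y²] - (E[X]E[Y])²
E[B] = 2.5, Var(B) = 2.0833333
E[C] = 3, Var(C) = 2.25
E[B²] = 2.0833333 + 2.5² = 8.3333333
E[C²] = 2.25 + 3² = 11.25
Var(Z) = 8.3333333*11.25 - (2.5*3)²
= 93.75 - 56.25 = 37.5

37.5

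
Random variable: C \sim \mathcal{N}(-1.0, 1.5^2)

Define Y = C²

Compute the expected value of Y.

E[C²] = Var(C) + (E[C])² = 2.25 + 1 = 3.25

3.25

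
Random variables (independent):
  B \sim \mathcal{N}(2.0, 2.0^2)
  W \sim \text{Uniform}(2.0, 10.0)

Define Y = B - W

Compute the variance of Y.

For independent RVs: Var(aX + bY) = a²Var(X) + b²Var(Y)
Var(B) = 4
Var(W) = 5.3333333
Var(Y) = 1²*4 + (-1)²*5.3333333
= 1*4 + 1*5.3333333 = 9.3333333

9.3333333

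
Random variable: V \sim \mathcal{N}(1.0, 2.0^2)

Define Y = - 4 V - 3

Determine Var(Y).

For Y = aV + b: Var(Y) = a² * Var(V)
Var(V) = 2.0^2 = 4
Var(Y) = (-4)² * 4 = 16 * 4 = 64

64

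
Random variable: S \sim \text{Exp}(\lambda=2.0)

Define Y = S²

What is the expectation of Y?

E[S²] = Var(S) + (E[S])² = 0.25 + 0.25 = 0.5

0.5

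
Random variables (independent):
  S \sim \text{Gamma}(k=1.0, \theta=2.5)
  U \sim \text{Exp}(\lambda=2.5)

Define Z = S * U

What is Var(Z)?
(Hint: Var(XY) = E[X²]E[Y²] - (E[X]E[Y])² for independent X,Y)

Var(XY) = E[X²]E[Y²] - (E[X]E[Y])²
E[S] = 2.5, Var(S) = 6.25
E[U] = 0.4, Var(U) = 0.16
E[S²] = 6.25 + 2.5² = 12.5
E[U²] = 0.16 + 0.4² = 0.32
Var(Z) = 12.5*0.32 - (2.5*0.4)²
= 4 - 1 = 3

3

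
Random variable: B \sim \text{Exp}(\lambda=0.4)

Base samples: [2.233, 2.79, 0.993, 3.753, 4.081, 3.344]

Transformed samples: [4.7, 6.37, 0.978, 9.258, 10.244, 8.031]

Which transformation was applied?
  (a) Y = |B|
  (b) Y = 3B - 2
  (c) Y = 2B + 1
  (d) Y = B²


Checking option (b) Y = 3B - 2:
  B = 2.233 -> Y = 4.7 ✓
  B = 2.79 -> Y = 6.37 ✓
  B = 0.993 -> Y = 0.978 ✓
All samples match this transformation.

(b) 3B - 2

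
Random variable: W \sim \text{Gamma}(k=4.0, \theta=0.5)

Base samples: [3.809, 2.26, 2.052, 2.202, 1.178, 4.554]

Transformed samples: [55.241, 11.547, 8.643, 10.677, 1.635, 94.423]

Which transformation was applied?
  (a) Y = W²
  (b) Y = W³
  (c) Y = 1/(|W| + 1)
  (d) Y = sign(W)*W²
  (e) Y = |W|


Checking option (b) Y = W³:
  W = 3.809 -> Y = 55.241 ✓
  W = 2.26 -> Y = 11.547 ✓
  W = 2.052 -> Y = 8.643 ✓
All samples match this transformation.

(b) W³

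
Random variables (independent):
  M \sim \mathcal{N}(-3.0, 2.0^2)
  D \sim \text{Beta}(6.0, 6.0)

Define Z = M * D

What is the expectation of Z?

For independent RVs: E[XY] = E[X]*E[Y]
E[M] = -3
E[D] = 0.5
E[Z] = -3 * 0.5 = -1.5

-1.5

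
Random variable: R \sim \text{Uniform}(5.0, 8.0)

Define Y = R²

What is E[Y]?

E[R²] = Var(R) + (E[R])² = 0.75 + 42.25 = 43

43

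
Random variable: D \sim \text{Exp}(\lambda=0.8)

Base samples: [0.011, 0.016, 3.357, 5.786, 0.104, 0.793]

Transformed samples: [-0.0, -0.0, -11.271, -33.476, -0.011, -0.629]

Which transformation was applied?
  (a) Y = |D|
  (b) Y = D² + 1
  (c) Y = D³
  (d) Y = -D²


Checking option (d) Y = -D²:
  D = 0.011 -> Y = -0.0 ✓
  D = 0.016 -> Y = -0.0 ✓
  D = 3.357 -> Y = -11.271 ✓
All samples match this transformation.

(d) -D²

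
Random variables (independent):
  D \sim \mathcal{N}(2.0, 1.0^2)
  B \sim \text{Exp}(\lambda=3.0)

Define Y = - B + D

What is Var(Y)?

For independent RVs: Var(aX + bY) = a²Var(X) + b²Var(Y)
Var(D) = 1
Var(B) = 0.11111111
Var(Y) = 1²*1 + (-1)²*0.11111111
= 1*1 + 1*0.11111111 = 1.1111111

1.1111111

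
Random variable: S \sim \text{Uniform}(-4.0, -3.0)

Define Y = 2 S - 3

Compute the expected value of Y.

For Y = 2S - 3:
E[Y] = 2 * E[S] - 3
E[S] = (-4 - 3)/2 = -3.5
E[Y] = 2 * (-3.5) - 3 = -10

-10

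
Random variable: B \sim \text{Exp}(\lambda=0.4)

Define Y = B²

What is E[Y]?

Using E[X²] = Var(X) + (E[X])²:
E[B] = 2.5
Var(B) = 1/0.4^2 = 6.25
E[B²] = 6.25 + 2.5² = 6.25 + 6.25 = 12.5

12.5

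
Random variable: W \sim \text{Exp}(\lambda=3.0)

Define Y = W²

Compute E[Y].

Using E[X²] = Var(X) + (E[X])²:
E[W] = 0.33333333
Var(W) = 1/3.0^2 = 0.11111111
E[W²] = 0.11111111 + 0.33333333² = 0.11111111 + 0.11111111 = 0.22222222

0.22222222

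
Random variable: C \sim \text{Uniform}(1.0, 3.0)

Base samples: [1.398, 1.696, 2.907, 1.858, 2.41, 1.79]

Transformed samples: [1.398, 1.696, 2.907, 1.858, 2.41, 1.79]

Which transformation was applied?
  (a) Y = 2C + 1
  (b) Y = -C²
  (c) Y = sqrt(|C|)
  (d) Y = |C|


Checking option (d) Y = |C|:
  C = 1.398 -> Y = 1.398 ✓
  C = 1.696 -> Y = 1.696 ✓
  C = 2.907 -> Y = 2.907 ✓
All samples match this transformation.

(d) |C|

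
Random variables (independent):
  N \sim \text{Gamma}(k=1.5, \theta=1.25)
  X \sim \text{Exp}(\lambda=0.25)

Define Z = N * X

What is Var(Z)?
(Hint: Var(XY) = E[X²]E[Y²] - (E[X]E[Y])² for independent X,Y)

Var(XY) = E[X²]E[Y²] - (E[X]E[Y])²
E[N] = 1.875, Var(N) = 2.34375
E[X] = 4, Var(X) = 16
E[N²] = 2.34375 + 1.875² = 5.859375
E[X²] = 16 + 4² = 32
Var(Z) = 5.859375*32 - (1.875*4)²
= 187.5 - 56.25 = 131.25

131.25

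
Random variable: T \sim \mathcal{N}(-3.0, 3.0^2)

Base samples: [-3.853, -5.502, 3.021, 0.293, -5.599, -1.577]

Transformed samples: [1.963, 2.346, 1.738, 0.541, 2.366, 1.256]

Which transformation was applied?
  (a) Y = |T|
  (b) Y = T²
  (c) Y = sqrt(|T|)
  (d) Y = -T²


Checking option (c) Y = sqrt(|T|):
  T = -3.853 -> Y = 1.963 ✓
  T = -5.502 -> Y = 2.346 ✓
  T = 3.021 -> Y = 1.738 ✓
All samples match this transformation.

(c) sqrt(|T|)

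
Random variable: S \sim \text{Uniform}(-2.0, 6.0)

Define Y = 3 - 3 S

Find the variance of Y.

For Y = aS + b: Var(Y) = a² * Var(S)
Var(S) = (6 + 2)^2/12 = 5.3333333
Var(Y) = (-3)² * 5.3333333 = 9 * 5.3333333 = 48

48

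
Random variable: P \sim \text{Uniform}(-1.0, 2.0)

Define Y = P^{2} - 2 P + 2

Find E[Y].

E[Y] = 1*E[P²] - 2*E[P] + 2
E[P] = 0.5
E[P²] = Var(P) + (E[P])² = 0.75 + 0.25 = 1
E[Y] = 1*1 - 2*0.5 + 2 = 2

2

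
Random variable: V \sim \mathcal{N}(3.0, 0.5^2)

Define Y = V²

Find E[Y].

Using E[X²] = Var(X) + (E[X])²:
E[V] = 3
Var(V) = 0.5^2 = 0.25
E[V²] = 0.25 + 3² = 0.25 + 9 = 9.25

9.25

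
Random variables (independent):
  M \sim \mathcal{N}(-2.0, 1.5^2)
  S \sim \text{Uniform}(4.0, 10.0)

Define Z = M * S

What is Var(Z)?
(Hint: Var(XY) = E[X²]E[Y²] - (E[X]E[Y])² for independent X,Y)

Var(XY) = E[X²]E[Y²] - (E[X]E[Y])²
E[M] = -2, Var(M) = 2.25
E[S] = 7, Var(S) = 3
E[M²] = 2.25 + (-2)² = 6.25
E[S²] = 3 + 7² = 52
Var(Z) = 6.25*52 - (-2*7)²
= 325 - 196 = 129

129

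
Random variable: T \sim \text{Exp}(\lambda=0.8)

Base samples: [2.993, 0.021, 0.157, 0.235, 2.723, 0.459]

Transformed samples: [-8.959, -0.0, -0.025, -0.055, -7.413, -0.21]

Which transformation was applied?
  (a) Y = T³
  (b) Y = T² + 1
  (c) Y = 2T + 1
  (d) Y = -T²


Checking option (d) Y = -T²:
  T = 2.993 -> Y = -8.959 ✓
  T = 0.021 -> Y = -0.0 ✓
  T = 0.157 -> Y = -0.025 ✓
All samples match this transformation.

(d) -T²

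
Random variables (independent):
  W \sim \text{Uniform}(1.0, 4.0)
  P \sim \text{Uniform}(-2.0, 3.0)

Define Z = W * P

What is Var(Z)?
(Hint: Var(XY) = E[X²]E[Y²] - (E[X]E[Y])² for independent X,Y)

Var(XY) = E[X²]E[Y²] - (E[X]E[Y])²
E[W] = 2.5, Var(W) = 0.75
E[P] = 0.5, Var(P) = 2.0833333
E[W²] = 0.75 + 2.5² = 7
E[P²] = 2.0833333 + 0.5² = 2.3333333
Var(Z) = 7*2.3333333 - (2.5*0.5)²
= 16.333333 - 1.5625 = 14.770833

14.770833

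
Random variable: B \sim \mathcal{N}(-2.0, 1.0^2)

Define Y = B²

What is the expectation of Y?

Using E[X²] = Var(X) + (E[X])²:
E[B] = -2
Var(B) = 1.0^2 = 1
E[B²] = 1 + (-2)² = 1 + 4 = 5

5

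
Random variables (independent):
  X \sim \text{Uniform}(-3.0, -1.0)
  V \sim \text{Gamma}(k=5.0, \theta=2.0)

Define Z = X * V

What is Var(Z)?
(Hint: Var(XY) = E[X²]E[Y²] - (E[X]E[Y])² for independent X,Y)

Var(XY) = E[X²]E[Y²] - (E[X]E[Y])²
E[X] = -2, Var(X) = 0.33333333
E[V] = 10, Var(V) = 20
E[X²] = 0.33333333 + (-2)² = 4.3333333
E[V²] = 20 + 10² = 120
Var(Z) = 4.3333333*120 - (-2*10)²
= 520 - 400 = 120

120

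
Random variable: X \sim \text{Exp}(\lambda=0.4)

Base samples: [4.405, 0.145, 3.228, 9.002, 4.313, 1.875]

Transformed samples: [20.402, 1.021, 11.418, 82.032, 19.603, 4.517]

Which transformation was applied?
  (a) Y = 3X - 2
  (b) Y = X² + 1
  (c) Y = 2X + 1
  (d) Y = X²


Checking option (b) Y = X² + 1:
  X = 4.405 -> Y = 20.402 ✓
  X = 0.145 -> Y = 1.021 ✓
  X = 3.228 -> Y = 11.418 ✓
All samples match this transformation.

(b) X² + 1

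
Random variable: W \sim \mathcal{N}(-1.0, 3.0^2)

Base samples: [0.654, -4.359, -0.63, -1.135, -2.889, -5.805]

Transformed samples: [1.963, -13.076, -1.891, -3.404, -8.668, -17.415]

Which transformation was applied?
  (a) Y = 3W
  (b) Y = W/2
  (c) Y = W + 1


Checking option (a) Y = 3W:
  W = 0.654 -> Y = 1.963 ✓
  W = -4.359 -> Y = -13.076 ✓
  W = -0.63 -> Y = -1.891 ✓
All samples match this transformation.

(a) 3W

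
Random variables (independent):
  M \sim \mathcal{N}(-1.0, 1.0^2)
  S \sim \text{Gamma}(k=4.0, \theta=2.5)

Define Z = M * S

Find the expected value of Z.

For independent RVs: E[XY] = E[X]*E[Y]
E[M] = -1
E[S] = 10
E[Z] = -1 * 10 = -10

-10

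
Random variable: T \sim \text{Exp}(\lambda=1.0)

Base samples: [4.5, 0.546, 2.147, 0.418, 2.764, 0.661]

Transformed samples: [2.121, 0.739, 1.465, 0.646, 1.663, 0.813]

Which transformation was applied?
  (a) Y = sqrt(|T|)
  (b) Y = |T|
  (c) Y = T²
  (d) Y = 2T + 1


Checking option (a) Y = sqrt(|T|):
  T = 4.5 -> Y = 2.121 ✓
  T = 0.546 -> Y = 0.739 ✓
  T = 2.147 -> Y = 1.465 ✓
All samples match this transformation.

(a) sqrt(|T|)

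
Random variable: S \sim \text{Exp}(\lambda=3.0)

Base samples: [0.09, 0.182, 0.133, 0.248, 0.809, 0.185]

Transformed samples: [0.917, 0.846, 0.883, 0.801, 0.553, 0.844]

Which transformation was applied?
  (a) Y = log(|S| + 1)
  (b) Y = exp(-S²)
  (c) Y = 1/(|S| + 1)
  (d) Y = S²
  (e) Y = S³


Checking option (c) Y = 1/(|S| + 1):
  S = 0.09 -> Y = 0.917 ✓
  S = 0.182 -> Y = 0.846 ✓
  S = 0.133 -> Y = 0.883 ✓
All samples match this transformation.

(c) 1/(|S| + 1)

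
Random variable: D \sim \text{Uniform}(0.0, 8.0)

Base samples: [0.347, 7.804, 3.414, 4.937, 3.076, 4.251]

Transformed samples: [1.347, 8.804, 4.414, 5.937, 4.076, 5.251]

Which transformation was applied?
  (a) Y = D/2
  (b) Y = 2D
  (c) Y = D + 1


Checking option (c) Y = D + 1:
  D = 0.347 -> Y = 1.347 ✓
  D = 7.804 -> Y = 8.804 ✓
  D = 3.414 -> Y = 4.414 ✓
All samples match this transformation.

(c) D + 1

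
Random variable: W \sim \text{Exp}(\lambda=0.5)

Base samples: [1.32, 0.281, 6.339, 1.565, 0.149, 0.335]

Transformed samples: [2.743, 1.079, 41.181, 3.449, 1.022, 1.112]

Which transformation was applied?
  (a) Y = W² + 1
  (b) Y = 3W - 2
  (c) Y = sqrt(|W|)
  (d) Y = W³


Checking option (a) Y = W² + 1:
  W = 1.32 -> Y = 2.743 ✓
  W = 0.281 -> Y = 1.079 ✓
  W = 6.339 -> Y = 41.181 ✓
All samples match this transformation.

(a) W² + 1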